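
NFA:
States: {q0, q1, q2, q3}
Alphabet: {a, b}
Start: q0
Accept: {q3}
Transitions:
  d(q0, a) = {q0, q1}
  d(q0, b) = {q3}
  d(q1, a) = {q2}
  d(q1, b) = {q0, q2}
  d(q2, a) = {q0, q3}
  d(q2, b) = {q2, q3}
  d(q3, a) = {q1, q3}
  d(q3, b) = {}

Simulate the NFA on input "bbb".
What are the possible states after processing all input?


Start: {q0}
  --b--> {q3}
  --b--> {}
  --b--> {}

{} (empty set, no valid transitions)


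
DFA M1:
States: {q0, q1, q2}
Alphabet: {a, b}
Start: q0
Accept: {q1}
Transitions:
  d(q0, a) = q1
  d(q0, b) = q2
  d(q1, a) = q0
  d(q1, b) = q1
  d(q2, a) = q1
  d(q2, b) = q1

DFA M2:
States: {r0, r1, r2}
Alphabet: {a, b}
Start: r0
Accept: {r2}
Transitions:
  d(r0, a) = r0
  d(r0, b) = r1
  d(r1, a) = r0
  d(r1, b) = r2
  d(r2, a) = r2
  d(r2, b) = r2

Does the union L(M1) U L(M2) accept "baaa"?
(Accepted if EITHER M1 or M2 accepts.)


M1: final=q1 accepted=True
M2: final=r0 accepted=False

Yes, union accepts


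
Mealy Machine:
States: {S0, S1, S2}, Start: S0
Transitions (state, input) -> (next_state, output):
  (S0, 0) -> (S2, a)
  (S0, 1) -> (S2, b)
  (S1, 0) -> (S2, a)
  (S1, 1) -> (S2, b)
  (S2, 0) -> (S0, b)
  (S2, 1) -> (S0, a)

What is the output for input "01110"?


Step-by-step:
  (S0, 0) -> (S2, a)
  (S2, 1) -> (S0, a)
  (S0, 1) -> (S2, b)
  (S2, 1) -> (S0, a)
  (S0, 0) -> (S2, a)

"aabaa"


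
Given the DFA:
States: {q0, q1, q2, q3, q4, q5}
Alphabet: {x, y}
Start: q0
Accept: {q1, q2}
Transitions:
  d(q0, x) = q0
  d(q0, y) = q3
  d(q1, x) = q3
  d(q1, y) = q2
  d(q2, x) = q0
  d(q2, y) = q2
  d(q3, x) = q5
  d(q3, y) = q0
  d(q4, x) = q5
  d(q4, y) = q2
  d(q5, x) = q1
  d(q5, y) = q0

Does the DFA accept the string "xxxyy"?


Trace: q0 -> q0 -> q0 -> q0 -> q3 -> q0
Final state: q0
Accept states: {q1, q2}

No, rejected (final state q0 is not an accept state)


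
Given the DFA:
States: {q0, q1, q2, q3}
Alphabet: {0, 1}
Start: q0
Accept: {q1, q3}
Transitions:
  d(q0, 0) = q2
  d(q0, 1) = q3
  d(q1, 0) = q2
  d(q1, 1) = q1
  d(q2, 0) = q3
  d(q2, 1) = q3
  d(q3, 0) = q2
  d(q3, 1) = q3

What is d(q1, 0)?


Looking up transition d(q1, 0)

q2


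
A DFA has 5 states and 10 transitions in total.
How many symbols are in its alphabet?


Each state has exactly one transition per symbol.
|alphabet| = transitions / states = 10 / 5 = 2

2


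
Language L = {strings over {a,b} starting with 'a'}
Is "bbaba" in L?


first symbol = 'b'

No, "bbaba" is not in L


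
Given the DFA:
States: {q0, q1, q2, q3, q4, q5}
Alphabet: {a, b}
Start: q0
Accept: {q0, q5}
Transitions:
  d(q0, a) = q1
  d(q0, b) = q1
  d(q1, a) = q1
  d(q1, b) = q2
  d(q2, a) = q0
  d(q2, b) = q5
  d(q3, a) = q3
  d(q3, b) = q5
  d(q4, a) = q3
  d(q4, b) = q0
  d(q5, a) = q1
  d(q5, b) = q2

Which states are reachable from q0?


BFS from q0:
  layer 0: {q0}
  layer 1: {q1}
  layer 2: {q2}
  layer 3: {q5}

{q0, q1, q2, q5}


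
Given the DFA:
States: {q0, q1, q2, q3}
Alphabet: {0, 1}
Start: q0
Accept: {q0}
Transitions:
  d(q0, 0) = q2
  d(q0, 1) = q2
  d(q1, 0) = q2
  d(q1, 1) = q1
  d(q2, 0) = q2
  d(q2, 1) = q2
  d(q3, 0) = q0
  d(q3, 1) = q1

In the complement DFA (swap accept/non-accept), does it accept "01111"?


Trace: q0 -> q2 -> q2 -> q2 -> q2 -> q2
Final: q2
Original accept: {q0}
Complement: q2 is not in original accept

Yes, complement accepts (original rejects)


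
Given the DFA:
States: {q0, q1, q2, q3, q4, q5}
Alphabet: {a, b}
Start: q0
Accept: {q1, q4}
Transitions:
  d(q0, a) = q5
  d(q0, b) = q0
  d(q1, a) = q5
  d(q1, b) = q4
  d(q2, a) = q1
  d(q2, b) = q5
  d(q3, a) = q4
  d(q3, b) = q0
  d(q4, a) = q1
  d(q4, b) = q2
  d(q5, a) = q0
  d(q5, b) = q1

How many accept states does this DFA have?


Accept states listed: {q1, q4}
Counting: q1(1) q4(2)

2


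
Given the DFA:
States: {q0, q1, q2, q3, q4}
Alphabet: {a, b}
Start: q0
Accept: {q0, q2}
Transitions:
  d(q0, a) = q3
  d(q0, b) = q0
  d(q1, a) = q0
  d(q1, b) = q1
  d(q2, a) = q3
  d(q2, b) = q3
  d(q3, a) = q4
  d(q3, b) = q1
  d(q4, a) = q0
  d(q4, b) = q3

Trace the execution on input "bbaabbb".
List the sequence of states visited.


Input: bbaabbb
d(q0, b) = q0
d(q0, b) = q0
d(q0, a) = q3
d(q3, a) = q4
d(q4, b) = q3
d(q3, b) = q1
d(q1, b) = q1


q0 -> q0 -> q0 -> q3 -> q4 -> q3 -> q1 -> q1


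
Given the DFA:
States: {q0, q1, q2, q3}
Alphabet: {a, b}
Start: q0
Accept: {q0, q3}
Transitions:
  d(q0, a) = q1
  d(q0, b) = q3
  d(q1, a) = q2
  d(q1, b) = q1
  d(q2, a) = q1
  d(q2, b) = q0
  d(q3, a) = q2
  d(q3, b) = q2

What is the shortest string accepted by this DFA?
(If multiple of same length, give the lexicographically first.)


BFS by string length (lex-first path to each state shown):
  len 0: q0<-""
Found accept state at length 0.

"" (empty string)


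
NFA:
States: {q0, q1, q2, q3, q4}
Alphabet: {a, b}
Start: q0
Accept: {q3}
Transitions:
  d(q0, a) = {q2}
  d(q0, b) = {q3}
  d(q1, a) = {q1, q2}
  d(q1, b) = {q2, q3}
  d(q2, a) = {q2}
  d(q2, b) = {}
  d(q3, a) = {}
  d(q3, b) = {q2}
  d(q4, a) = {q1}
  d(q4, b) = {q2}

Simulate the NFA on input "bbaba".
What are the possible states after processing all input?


Start: {q0}
  --b--> {q3}
  --b--> {q2}
  --a--> {q2}
  --b--> {}
  --a--> {}

{} (empty set, no valid transitions)


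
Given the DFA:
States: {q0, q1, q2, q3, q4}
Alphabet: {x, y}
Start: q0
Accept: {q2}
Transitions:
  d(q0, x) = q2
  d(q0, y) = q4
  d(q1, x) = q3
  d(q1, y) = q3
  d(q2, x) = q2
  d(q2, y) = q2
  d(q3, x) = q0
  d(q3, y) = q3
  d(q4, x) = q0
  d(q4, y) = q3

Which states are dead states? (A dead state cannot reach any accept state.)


Forward reachability from each state:
  q0 -> reaches accept state q2 (live)
  q1 -> reaches accept state q2 (live)
  q2 -> reaches accept state q2 (live)
  q3 -> reaches accept state q2 (live)
  q4 -> reaches accept state q2 (live)

None (all states can reach an accept state)


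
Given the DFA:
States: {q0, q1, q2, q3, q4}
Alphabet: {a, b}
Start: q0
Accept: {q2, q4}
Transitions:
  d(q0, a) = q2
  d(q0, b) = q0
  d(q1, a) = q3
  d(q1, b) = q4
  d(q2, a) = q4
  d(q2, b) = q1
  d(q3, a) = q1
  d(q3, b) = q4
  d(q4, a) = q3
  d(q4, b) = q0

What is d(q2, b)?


Looking up transition d(q2, b)

q1


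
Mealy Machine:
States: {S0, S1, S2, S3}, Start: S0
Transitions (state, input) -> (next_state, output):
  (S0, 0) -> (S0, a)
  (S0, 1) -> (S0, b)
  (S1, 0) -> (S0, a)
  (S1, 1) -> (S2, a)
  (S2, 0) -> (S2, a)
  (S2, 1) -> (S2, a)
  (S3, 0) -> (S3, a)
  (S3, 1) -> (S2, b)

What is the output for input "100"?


Step-by-step:
  (S0, 1) -> (S0, b)
  (S0, 0) -> (S0, a)
  (S0, 0) -> (S0, a)

"baa"


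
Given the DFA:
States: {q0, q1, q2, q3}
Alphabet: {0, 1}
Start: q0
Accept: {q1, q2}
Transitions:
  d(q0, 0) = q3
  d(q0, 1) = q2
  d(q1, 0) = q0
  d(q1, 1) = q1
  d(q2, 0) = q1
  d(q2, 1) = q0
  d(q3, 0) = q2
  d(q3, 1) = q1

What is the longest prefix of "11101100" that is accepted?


Run the DFA, marking each prefix where the state is accepting:
  "" -> q0 [reject]
  "1" -> q2 [accept]
  "11" -> q0 [reject]
  "111" -> q2 [accept]
  "1110" -> q1 [accept]
  "11101" -> q1 [accept]
  "111011" -> q1 [accept]
  "1110110" -> q0 [reject]
  "11101100" -> q3 [reject]

"111011"


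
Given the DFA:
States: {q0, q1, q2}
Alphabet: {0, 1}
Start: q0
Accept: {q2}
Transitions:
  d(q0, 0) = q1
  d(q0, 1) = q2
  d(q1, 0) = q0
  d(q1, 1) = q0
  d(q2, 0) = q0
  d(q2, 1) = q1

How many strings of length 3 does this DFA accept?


Enumerating all length-3 strings:
  "000" -> q1 [reject]
  "001" -> q2 [accept]
  "010" -> q1 [reject]
  "011" -> q2 [accept]
  "100" -> q1 [reject]
  "101" -> q2 [accept]
  "110" -> q0 [reject]
  "111" -> q0 [reject]

3 out of 8


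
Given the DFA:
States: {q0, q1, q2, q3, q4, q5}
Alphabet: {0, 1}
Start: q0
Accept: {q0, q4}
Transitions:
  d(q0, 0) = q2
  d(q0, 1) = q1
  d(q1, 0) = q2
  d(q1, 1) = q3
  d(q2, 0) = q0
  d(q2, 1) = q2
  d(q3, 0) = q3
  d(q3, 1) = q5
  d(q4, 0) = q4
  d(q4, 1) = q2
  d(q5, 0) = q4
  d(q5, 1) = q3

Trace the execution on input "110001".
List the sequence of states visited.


Input: 110001
d(q0, 1) = q1
d(q1, 1) = q3
d(q3, 0) = q3
d(q3, 0) = q3
d(q3, 0) = q3
d(q3, 1) = q5


q0 -> q1 -> q3 -> q3 -> q3 -> q3 -> q5


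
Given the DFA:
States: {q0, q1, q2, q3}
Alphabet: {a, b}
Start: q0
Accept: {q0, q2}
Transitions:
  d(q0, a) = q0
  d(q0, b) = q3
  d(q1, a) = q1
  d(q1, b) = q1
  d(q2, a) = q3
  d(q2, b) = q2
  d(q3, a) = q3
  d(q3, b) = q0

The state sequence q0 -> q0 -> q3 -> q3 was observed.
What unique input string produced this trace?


Trace back each transition to find the symbol:
  q0 --[a]--> q0
  q0 --[b]--> q3
  q3 --[a]--> q3

"aba"


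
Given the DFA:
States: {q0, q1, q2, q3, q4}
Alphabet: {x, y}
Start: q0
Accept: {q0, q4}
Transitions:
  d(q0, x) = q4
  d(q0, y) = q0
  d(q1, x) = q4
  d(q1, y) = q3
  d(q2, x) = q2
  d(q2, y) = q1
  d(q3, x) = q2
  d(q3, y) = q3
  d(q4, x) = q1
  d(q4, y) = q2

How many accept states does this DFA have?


Accept states listed: {q0, q4}
Counting: q0(1) q4(2)

2


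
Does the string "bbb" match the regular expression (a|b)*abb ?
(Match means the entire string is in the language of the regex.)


|string| = 3; first = 'b'; last = 'b'

No, "bbb" does not match (a|b)*abb


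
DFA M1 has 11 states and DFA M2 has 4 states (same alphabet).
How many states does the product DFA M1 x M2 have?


Product construction pairs every M1 state with every M2 state.
11 * 4 = 44

44


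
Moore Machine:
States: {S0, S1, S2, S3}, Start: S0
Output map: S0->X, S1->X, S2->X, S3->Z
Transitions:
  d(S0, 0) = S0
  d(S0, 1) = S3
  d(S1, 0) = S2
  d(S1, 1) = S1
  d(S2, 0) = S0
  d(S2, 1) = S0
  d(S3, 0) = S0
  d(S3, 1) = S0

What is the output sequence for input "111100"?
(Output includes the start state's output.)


Start: S0 (output X)
  --1--> S3 (output Z)
  --1--> S0 (output X)
  --1--> S3 (output Z)
  --1--> S0 (output X)
  --0--> S0 (output X)
  --0--> S0 (output X)

"XZXZXXX"


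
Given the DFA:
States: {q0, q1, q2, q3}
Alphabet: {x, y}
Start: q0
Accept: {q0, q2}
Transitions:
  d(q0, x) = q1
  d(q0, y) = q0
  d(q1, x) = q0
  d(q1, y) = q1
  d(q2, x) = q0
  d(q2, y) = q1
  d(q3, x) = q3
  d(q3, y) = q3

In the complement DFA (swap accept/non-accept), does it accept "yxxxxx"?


Trace: q0 -> q0 -> q1 -> q0 -> q1 -> q0 -> q1
Final: q1
Original accept: {q0, q2}
Complement: q1 is not in original accept

Yes, complement accepts (original rejects)


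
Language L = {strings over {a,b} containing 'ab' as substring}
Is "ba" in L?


'ab' does not occur

No, "ba" is not in L


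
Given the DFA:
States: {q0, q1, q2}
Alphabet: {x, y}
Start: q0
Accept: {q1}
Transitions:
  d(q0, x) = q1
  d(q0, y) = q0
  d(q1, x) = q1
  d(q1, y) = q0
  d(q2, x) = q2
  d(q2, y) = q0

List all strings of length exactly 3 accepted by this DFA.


All strings of length 3: 8 total
Accepted: 4

"xxx", "xyx", "yxx", "yyx"


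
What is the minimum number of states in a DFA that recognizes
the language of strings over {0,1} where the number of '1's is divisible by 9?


States track (count of '1') mod 9.
Need 9 states: one per remainder 0..8; accept = remainder 0.

9


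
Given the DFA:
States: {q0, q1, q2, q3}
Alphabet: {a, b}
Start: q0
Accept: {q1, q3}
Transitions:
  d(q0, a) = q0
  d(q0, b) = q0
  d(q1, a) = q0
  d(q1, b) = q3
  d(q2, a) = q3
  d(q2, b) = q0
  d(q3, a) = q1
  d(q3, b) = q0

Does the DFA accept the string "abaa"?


Trace: q0 -> q0 -> q0 -> q0 -> q0
Final state: q0
Accept states: {q1, q3}

No, rejected (final state q0 is not an accept state)


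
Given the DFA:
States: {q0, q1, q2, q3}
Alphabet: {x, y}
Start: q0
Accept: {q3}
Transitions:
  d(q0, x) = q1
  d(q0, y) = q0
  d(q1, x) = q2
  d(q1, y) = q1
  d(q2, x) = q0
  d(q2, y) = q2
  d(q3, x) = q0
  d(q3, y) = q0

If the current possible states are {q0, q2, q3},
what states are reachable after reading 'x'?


Apply transition on 'x' from each current state:
  d(q0, x) = q1
  d(q2, x) = q0
  d(q3, x) = q0

{q0, q1}


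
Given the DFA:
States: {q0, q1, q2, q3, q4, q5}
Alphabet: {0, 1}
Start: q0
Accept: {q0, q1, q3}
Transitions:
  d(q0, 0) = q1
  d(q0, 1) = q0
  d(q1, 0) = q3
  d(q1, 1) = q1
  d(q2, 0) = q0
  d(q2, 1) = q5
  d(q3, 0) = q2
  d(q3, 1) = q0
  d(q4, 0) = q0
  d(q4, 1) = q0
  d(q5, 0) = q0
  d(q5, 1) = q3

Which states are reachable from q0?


BFS from q0:
  layer 0: {q0}
  layer 1: {q1}
  layer 2: {q3}
  layer 3: {q2}
  layer 4: {q5}

{q0, q1, q2, q3, q5}


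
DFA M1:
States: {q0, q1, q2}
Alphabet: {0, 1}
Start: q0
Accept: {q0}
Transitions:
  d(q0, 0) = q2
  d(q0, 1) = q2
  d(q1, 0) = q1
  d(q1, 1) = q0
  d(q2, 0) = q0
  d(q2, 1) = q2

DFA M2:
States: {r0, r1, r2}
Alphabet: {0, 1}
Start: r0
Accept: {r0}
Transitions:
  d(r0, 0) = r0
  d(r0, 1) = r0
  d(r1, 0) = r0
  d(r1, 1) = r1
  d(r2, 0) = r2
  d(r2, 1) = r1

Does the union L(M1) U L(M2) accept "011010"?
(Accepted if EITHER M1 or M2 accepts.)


M1: final=q0 accepted=True
M2: final=r0 accepted=True

Yes, union accepts


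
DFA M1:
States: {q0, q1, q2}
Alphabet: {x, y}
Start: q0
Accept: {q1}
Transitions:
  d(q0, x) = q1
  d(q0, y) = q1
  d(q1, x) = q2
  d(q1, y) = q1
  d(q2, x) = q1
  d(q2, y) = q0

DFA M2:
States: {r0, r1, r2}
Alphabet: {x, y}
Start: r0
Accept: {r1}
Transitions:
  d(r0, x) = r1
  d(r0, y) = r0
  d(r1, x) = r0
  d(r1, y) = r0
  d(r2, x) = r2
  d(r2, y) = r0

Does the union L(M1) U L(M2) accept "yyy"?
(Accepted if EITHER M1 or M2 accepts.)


M1: final=q1 accepted=True
M2: final=r0 accepted=False

Yes, union accepts


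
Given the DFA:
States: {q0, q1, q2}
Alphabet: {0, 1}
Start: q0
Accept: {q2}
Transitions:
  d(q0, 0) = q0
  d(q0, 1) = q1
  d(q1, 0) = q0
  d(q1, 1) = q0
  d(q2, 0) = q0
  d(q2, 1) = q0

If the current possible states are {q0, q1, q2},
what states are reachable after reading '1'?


Apply transition on '1' from each current state:
  d(q0, 1) = q1
  d(q1, 1) = q0
  d(q2, 1) = q0

{q0, q1}


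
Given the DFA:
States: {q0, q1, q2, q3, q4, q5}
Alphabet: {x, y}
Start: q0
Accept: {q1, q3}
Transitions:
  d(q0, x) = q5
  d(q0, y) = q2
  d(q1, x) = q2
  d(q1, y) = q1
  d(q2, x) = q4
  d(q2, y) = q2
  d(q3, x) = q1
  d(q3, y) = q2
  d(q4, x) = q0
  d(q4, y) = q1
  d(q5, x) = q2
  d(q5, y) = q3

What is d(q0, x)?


Looking up transition d(q0, x)

q5


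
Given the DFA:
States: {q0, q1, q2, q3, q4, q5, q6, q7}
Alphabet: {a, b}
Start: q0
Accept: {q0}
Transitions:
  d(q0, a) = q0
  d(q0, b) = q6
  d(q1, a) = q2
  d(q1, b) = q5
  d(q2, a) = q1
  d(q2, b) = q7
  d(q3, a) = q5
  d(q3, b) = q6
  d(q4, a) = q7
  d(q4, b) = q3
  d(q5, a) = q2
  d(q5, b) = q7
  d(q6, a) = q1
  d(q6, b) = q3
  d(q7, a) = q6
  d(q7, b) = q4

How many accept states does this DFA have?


Accept states listed: {q0}
Counting: q0(1)

1


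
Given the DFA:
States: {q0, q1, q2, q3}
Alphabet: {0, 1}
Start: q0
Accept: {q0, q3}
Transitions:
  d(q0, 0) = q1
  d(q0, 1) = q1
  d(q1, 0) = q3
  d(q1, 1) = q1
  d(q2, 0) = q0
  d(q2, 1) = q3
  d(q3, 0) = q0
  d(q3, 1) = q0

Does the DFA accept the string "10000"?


Trace: q0 -> q1 -> q3 -> q0 -> q1 -> q3
Final state: q3
Accept states: {q0, q3}

Yes, accepted (final state q3 is an accept state)


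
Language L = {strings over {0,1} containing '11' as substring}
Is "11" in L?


'11' occurs at index 0

Yes, "11" is in L


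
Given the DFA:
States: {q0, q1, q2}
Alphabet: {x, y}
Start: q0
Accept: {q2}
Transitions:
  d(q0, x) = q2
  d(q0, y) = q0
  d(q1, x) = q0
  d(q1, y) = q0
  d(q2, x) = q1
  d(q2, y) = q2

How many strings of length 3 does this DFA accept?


Enumerating all length-3 strings:
  "xxx" -> q0 [reject]
  "xxy" -> q0 [reject]
  "xyx" -> q1 [reject]
  "xyy" -> q2 [accept]
  "yxx" -> q1 [reject]
  "yxy" -> q2 [accept]
  "yyx" -> q2 [accept]
  "yyy" -> q0 [reject]

3 out of 8


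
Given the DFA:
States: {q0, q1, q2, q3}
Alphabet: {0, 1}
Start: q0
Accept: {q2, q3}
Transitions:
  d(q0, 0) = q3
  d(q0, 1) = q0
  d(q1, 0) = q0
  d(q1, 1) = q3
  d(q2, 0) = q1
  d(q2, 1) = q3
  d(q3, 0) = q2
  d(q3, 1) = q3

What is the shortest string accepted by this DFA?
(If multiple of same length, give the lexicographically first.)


BFS by string length (lex-first path to each state shown):
  len 0: q0<-""
  len 1: q0<-"1", q3<-"0"
Found accept state at length 1.

"0"


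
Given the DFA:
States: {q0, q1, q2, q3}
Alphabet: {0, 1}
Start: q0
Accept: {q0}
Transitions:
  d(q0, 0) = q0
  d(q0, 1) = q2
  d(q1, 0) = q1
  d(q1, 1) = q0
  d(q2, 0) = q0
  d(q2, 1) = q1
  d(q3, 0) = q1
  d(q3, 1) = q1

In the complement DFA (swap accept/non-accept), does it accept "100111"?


Trace: q0 -> q2 -> q0 -> q0 -> q2 -> q1 -> q0
Final: q0
Original accept: {q0}
Complement: q0 is in original accept

No, complement rejects (original accepts)


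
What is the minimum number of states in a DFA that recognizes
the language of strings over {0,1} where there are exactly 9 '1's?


States: count = 0, 1, ..., 9 (that's 10 states), plus a dead state for count > 9.
Total: 10 + 1 = 11. Accept = count-9 state.

11


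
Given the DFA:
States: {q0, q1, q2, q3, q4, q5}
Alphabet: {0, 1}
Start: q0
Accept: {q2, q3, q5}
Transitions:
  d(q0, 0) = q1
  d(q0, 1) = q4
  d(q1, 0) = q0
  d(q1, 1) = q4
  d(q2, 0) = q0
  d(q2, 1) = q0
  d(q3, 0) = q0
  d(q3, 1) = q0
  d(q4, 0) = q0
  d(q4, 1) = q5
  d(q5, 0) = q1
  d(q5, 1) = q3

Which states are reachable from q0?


BFS from q0:
  layer 0: {q0}
  layer 1: {q1, q4}
  layer 2: {q5}
  layer 3: {q3}

{q0, q1, q3, q4, q5}


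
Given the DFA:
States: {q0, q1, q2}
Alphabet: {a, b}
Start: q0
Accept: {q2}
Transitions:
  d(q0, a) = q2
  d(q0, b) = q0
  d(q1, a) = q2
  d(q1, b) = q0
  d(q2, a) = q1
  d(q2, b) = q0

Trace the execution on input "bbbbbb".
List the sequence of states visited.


Input: bbbbbb
d(q0, b) = q0
d(q0, b) = q0
d(q0, b) = q0
d(q0, b) = q0
d(q0, b) = q0
d(q0, b) = q0


q0 -> q0 -> q0 -> q0 -> q0 -> q0 -> q0


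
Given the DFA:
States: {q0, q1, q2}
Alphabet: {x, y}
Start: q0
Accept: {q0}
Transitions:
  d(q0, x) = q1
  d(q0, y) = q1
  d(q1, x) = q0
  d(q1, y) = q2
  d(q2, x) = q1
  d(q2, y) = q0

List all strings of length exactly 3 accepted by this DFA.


All strings of length 3: 8 total
Accepted: 2

"xyy", "yyy"


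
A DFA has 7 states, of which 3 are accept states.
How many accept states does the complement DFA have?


Complement swaps accept and non-accept states.
7 - 3 = 4

4


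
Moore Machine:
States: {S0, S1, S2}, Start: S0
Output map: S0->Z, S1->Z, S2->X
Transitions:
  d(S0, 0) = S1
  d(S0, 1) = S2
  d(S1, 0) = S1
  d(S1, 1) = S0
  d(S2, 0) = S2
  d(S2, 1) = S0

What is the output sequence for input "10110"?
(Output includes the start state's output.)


Start: S0 (output Z)
  --1--> S2 (output X)
  --0--> S2 (output X)
  --1--> S0 (output Z)
  --1--> S2 (output X)
  --0--> S2 (output X)

"ZXXZXX"


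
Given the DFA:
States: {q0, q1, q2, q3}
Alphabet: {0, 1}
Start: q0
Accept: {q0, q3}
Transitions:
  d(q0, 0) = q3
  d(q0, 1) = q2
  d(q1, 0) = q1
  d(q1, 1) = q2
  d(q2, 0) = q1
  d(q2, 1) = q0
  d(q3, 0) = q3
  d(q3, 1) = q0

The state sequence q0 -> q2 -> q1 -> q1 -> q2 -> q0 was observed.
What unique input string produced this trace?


Trace back each transition to find the symbol:
  q0 --[1]--> q2
  q2 --[0]--> q1
  q1 --[0]--> q1
  q1 --[1]--> q2
  q2 --[1]--> q0

"10011"


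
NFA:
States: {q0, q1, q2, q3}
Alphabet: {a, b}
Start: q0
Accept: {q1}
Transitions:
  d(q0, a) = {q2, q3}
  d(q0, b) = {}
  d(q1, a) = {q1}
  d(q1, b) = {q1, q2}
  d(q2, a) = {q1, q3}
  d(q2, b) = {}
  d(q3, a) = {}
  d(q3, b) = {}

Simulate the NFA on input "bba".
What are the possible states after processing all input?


Start: {q0}
  --b--> {}
  --b--> {}
  --a--> {}

{} (empty set, no valid transitions)


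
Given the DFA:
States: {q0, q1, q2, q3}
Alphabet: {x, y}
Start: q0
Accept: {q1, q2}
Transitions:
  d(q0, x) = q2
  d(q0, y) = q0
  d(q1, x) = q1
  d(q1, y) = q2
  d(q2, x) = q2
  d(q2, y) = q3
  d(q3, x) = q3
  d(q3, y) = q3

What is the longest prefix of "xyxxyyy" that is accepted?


Run the DFA, marking each prefix where the state is accepting:
  "" -> q0 [reject]
  "x" -> q2 [accept]
  "xy" -> q3 [reject]
  "xyx" -> q3 [reject]
  "xyxx" -> q3 [reject]
  "xyxxy" -> q3 [reject]
  "xyxxyy" -> q3 [reject]
  "xyxxyyy" -> q3 [reject]

"x"


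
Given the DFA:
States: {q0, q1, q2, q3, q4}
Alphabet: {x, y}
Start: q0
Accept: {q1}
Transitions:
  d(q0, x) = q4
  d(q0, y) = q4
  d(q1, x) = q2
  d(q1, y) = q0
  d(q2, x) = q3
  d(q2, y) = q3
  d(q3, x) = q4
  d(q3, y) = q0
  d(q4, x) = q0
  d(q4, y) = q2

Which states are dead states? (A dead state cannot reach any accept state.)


Forward reachability from each state:
  q0 -> reaches {q0, q2, q3, q4}, no accept state (dead)
  q1 -> reaches accept state q1 (live)
  q2 -> reaches {q0, q2, q3, q4}, no accept state (dead)
  q3 -> reaches {q0, q2, q3, q4}, no accept state (dead)
  q4 -> reaches {q0, q2, q3, q4}, no accept state (dead)

{q0, q2, q3, q4}


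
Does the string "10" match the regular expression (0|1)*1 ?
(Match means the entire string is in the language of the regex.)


|string| = 2; first = '1'; last = '0'

No, "10" does not match (0|1)*1


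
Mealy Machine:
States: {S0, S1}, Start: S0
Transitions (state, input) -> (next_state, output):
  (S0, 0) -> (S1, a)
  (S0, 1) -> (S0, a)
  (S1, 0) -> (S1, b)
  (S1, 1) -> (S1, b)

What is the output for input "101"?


Step-by-step:
  (S0, 1) -> (S0, a)
  (S0, 0) -> (S1, a)
  (S1, 1) -> (S1, b)

"aab"


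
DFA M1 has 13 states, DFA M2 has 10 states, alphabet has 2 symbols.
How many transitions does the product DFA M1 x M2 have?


Product DFA has 13 * 10 = 130 states.
Each has 2 transitions: 130 * 2 = 260

260


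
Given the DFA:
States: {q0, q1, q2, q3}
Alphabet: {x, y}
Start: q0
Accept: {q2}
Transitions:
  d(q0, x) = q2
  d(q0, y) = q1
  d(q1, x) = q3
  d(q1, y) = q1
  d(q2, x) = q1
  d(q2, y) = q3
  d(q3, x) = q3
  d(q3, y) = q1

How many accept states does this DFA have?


Accept states listed: {q2}
Counting: q2(1)

1


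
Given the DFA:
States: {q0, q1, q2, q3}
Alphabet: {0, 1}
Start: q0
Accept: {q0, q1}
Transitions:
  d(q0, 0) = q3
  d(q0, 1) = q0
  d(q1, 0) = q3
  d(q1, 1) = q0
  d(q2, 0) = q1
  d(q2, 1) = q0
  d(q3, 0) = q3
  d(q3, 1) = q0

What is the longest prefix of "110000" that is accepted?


Run the DFA, marking each prefix where the state is accepting:
  "" -> q0 [accept]
  "1" -> q0 [accept]
  "11" -> q0 [accept]
  "110" -> q3 [reject]
  "1100" -> q3 [reject]
  "11000" -> q3 [reject]
  "110000" -> q3 [reject]

"11"


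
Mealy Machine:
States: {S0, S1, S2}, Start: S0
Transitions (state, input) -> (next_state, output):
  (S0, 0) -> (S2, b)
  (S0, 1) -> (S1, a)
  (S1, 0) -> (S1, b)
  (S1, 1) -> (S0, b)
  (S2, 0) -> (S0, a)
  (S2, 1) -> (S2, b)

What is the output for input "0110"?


Step-by-step:
  (S0, 0) -> (S2, b)
  (S2, 1) -> (S2, b)
  (S2, 1) -> (S2, b)
  (S2, 0) -> (S0, a)

"bbba"


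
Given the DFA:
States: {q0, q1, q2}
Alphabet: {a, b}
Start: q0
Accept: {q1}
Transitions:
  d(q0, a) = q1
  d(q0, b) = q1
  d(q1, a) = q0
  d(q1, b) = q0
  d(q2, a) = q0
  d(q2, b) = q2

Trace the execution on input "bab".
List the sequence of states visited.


Input: bab
d(q0, b) = q1
d(q1, a) = q0
d(q0, b) = q1


q0 -> q1 -> q0 -> q1


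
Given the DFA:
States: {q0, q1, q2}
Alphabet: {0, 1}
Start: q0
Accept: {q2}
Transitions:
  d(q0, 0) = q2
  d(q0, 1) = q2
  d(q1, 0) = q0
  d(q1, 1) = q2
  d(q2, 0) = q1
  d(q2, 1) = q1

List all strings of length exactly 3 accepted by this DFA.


All strings of length 3: 8 total
Accepted: 4

"001", "011", "101", "111"


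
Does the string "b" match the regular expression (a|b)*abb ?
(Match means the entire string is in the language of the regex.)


|string| = 1; first = 'b'; last = 'b'

No, "b" does not match (a|b)*abb


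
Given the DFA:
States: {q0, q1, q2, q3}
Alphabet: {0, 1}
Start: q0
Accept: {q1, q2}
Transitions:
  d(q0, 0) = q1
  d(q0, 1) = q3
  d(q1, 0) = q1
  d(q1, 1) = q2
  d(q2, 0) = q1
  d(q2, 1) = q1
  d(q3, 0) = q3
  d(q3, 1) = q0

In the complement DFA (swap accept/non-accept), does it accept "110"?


Trace: q0 -> q3 -> q0 -> q1
Final: q1
Original accept: {q1, q2}
Complement: q1 is in original accept

No, complement rejects (original accepts)


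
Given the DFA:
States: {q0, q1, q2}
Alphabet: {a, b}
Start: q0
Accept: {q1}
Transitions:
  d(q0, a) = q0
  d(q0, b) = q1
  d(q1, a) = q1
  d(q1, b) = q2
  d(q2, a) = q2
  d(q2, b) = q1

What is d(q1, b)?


Looking up transition d(q1, b)

q2


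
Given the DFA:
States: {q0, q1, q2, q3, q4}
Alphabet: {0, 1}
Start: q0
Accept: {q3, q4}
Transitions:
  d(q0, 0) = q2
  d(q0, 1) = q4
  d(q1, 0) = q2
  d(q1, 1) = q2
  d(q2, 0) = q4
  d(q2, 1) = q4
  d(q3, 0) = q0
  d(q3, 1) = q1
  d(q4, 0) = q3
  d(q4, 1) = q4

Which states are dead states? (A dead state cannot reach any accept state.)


Forward reachability from each state:
  q0 -> reaches accept state q3 (live)
  q1 -> reaches accept state q3 (live)
  q2 -> reaches accept state q3 (live)
  q3 -> reaches accept state q3 (live)
  q4 -> reaches accept state q3 (live)

None (all states can reach an accept state)


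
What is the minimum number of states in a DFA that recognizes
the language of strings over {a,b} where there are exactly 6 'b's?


States: count = 0, 1, ..., 6 (that's 7 states), plus a dead state for count > 6.
Total: 7 + 1 = 8. Accept = count-6 state.

8


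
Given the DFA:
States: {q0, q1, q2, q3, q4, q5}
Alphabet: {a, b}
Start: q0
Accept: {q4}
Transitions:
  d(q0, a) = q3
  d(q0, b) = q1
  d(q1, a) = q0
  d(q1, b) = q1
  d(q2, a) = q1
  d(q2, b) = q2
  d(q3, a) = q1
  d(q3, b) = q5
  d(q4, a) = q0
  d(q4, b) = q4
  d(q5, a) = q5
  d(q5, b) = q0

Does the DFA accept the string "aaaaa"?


Trace: q0 -> q3 -> q1 -> q0 -> q3 -> q1
Final state: q1
Accept states: {q4}

No, rejected (final state q1 is not an accept state)


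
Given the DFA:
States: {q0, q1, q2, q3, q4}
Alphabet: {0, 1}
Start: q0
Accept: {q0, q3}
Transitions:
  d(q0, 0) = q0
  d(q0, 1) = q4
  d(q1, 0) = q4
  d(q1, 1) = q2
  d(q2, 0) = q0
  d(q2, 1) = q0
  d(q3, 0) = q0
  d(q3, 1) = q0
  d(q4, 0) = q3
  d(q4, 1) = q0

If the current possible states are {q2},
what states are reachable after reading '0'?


Apply transition on '0' from each current state:
  d(q2, 0) = q0

{q0}


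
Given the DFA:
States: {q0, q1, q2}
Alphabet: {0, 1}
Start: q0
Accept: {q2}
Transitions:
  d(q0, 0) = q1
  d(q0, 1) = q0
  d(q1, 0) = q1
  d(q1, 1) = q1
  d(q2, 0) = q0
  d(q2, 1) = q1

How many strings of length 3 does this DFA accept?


Enumerating all length-3 strings:
  "000" -> q1 [reject]
  "001" -> q1 [reject]
  "010" -> q1 [reject]
  "011" -> q1 [reject]
  "100" -> q1 [reject]
  "101" -> q1 [reject]
  "110" -> q1 [reject]
  "111" -> q0 [reject]

0 out of 8


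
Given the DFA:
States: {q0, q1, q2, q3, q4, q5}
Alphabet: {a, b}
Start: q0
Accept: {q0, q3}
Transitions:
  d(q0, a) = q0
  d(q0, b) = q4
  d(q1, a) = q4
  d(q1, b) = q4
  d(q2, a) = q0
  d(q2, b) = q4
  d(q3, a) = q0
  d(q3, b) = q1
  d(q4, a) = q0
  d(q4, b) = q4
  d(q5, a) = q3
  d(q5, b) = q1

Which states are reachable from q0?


BFS from q0:
  layer 0: {q0}
  layer 1: {q4}

{q0, q4}


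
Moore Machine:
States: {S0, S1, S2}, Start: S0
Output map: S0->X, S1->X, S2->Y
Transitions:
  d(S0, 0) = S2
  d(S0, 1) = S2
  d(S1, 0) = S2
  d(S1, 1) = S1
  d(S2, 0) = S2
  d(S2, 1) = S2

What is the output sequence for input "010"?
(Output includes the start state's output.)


Start: S0 (output X)
  --0--> S2 (output Y)
  --1--> S2 (output Y)
  --0--> S2 (output Y)

"XYYY"


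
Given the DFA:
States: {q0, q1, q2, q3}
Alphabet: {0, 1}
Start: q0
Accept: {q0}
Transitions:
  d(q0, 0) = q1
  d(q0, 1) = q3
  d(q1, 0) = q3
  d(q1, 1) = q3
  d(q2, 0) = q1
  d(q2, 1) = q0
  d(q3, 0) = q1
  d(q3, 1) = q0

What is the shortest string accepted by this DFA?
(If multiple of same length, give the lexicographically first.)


BFS by string length (lex-first path to each state shown):
  len 0: q0<-""
Found accept state at length 0.

"" (empty string)


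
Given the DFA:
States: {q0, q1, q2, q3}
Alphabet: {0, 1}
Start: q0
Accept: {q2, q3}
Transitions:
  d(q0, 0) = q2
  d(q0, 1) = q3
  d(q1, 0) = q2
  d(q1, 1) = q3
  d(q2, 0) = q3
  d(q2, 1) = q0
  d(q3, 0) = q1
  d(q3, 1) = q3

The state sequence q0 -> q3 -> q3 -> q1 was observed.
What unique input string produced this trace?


Trace back each transition to find the symbol:
  q0 --[1]--> q3
  q3 --[1]--> q3
  q3 --[0]--> q1

"110"


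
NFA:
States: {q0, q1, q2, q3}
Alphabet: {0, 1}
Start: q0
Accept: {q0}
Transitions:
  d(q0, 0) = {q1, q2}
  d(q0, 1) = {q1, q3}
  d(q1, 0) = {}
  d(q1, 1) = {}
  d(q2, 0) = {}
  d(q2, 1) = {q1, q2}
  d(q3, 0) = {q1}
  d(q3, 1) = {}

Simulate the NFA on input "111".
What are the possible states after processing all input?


Start: {q0}
  --1--> {q1, q3}
  --1--> {}
  --1--> {}

{} (empty set, no valid transitions)


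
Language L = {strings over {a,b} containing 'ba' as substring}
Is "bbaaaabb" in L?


'ba' occurs at index 1

Yes, "bbaaaabb" is in L


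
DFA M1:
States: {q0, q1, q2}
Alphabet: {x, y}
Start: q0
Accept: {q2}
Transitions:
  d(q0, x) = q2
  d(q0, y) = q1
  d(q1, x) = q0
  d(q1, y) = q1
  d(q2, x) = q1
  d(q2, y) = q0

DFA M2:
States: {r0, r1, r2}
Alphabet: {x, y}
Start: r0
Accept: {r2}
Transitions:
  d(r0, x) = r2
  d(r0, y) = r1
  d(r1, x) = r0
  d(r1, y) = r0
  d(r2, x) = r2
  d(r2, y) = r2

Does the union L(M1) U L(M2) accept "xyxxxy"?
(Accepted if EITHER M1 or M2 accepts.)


M1: final=q1 accepted=False
M2: final=r2 accepted=True

Yes, union accepts


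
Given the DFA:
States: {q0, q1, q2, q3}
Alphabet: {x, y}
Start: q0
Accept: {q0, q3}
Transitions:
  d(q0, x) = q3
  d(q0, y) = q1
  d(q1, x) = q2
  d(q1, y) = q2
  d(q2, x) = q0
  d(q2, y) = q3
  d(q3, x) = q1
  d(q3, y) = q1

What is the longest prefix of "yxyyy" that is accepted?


Run the DFA, marking each prefix where the state is accepting:
  "" -> q0 [accept]
  "y" -> q1 [reject]
  "yx" -> q2 [reject]
  "yxy" -> q3 [accept]
  "yxyy" -> q1 [reject]
  "yxyyy" -> q2 [reject]

"yxy"


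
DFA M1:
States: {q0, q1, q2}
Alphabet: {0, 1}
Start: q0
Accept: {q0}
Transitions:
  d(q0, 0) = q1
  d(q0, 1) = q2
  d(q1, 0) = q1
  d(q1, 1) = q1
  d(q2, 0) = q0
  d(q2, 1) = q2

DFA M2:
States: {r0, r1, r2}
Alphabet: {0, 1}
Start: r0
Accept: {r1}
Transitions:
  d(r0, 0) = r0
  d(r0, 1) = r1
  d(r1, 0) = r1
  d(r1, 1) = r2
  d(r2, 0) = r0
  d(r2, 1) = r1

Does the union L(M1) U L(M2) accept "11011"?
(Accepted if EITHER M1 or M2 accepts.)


M1: final=q2 accepted=False
M2: final=r2 accepted=False

No, union rejects (neither accepts)


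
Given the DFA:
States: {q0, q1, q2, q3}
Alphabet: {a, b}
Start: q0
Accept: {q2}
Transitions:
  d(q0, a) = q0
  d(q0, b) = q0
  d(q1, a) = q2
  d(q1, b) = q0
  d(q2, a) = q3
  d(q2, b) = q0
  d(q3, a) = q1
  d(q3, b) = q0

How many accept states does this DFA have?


Accept states listed: {q2}
Counting: q2(1)

1


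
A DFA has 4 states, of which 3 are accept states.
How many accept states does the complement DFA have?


Complement swaps accept and non-accept states.
4 - 3 = 1

1


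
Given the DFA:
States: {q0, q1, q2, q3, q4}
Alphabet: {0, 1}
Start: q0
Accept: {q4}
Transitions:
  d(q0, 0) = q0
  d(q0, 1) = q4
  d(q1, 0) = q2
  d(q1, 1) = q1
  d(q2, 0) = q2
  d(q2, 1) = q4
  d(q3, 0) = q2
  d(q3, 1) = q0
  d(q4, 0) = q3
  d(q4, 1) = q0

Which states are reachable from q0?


BFS from q0:
  layer 0: {q0}
  layer 1: {q4}
  layer 2: {q3}
  layer 3: {q2}

{q0, q2, q3, q4}


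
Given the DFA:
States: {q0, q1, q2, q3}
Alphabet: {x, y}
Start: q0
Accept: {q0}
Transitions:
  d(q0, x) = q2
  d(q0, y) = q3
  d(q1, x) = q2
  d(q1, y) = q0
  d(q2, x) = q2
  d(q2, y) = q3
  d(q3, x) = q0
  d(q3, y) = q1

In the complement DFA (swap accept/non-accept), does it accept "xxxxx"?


Trace: q0 -> q2 -> q2 -> q2 -> q2 -> q2
Final: q2
Original accept: {q0}
Complement: q2 is not in original accept

Yes, complement accepts (original rejects)


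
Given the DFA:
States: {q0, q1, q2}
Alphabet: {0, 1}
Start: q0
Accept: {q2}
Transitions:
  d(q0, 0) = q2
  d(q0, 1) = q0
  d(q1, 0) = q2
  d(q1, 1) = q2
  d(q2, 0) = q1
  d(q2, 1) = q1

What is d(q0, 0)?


Looking up transition d(q0, 0)

q2


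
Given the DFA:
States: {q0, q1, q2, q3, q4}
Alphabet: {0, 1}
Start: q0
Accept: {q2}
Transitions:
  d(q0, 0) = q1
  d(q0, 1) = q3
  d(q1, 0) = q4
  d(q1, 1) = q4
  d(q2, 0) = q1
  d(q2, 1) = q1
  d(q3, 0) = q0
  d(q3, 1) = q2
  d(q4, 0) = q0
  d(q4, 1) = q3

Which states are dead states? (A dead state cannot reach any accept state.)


Forward reachability from each state:
  q0 -> reaches accept state q2 (live)
  q1 -> reaches accept state q2 (live)
  q2 -> reaches accept state q2 (live)
  q3 -> reaches accept state q2 (live)
  q4 -> reaches accept state q2 (live)

None (all states can reach an accept state)


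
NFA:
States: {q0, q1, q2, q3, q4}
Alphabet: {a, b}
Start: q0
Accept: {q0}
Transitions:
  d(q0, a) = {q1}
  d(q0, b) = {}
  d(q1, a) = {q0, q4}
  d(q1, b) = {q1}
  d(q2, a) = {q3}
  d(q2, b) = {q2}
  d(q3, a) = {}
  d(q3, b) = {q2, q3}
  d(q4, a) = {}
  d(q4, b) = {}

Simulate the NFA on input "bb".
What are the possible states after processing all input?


Start: {q0}
  --b--> {}
  --b--> {}

{} (empty set, no valid transitions)


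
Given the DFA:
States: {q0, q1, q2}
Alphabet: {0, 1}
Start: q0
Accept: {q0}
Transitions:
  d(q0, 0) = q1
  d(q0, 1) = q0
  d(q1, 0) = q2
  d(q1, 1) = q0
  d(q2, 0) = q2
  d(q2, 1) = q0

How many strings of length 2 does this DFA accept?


Enumerating all length-2 strings:
  "00" -> q2 [reject]
  "01" -> q0 [accept]
  "10" -> q1 [reject]
  "11" -> q0 [accept]

2 out of 4


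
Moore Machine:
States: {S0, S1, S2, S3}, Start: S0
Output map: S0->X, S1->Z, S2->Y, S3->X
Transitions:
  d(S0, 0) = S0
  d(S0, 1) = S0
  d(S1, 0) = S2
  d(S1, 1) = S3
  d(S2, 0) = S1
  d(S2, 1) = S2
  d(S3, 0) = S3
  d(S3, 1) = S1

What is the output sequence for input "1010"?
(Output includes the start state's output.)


Start: S0 (output X)
  --1--> S0 (output X)
  --0--> S0 (output X)
  --1--> S0 (output X)
  --0--> S0 (output X)

"XXXXX"


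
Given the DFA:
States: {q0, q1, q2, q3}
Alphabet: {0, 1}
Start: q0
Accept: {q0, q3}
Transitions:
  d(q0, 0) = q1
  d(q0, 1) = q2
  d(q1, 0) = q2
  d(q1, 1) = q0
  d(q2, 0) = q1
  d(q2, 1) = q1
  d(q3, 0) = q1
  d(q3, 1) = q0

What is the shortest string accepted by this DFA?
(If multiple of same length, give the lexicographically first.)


BFS by string length (lex-first path to each state shown):
  len 0: q0<-""
Found accept state at length 0.

"" (empty string)


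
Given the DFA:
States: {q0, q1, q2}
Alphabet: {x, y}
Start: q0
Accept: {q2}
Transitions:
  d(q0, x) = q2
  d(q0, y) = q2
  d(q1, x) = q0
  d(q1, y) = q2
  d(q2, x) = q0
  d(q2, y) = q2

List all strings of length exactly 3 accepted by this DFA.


All strings of length 3: 8 total
Accepted: 6

"xxx", "xxy", "xyy", "yxx", "yxy", "yyy"


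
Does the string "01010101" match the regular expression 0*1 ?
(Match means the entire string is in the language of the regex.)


|string| = 8; first = '0'; last = '1'

No, "01010101" does not match 0*1


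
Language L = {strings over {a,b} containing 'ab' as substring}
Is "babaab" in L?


'ab' occurs at index 1

Yes, "babaab" is in L


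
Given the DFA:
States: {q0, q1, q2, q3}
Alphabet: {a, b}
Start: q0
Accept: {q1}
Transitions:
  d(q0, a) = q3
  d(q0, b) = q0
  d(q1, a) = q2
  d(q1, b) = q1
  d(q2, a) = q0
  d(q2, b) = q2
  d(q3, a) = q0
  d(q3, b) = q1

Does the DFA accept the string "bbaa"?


Trace: q0 -> q0 -> q0 -> q3 -> q0
Final state: q0
Accept states: {q1}

No, rejected (final state q0 is not an accept state)


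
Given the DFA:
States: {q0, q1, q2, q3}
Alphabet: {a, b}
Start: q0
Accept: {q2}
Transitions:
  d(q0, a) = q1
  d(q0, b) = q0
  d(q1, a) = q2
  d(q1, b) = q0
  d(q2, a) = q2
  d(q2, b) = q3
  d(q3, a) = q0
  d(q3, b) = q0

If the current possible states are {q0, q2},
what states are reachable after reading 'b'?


Apply transition on 'b' from each current state:
  d(q0, b) = q0
  d(q2, b) = q3

{q0, q3}


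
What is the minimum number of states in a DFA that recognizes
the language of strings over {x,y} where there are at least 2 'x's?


States: count = 0, 1, ..., 1, and a final '>= 2' state.
Total: 2 + 1 = 3. Accept = '>= 2' state.

3


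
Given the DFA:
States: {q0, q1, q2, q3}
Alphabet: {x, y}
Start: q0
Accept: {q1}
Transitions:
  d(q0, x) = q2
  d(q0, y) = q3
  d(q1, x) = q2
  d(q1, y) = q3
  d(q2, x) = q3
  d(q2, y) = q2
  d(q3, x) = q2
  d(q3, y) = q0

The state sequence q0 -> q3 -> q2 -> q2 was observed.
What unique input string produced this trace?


Trace back each transition to find the symbol:
  q0 --[y]--> q3
  q3 --[x]--> q2
  q2 --[y]--> q2

"yxy"


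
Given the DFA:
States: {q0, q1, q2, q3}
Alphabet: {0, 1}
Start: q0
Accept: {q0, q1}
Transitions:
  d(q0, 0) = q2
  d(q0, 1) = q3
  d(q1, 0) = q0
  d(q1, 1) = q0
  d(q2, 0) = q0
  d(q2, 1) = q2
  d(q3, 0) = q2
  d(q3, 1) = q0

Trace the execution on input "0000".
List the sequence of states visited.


Input: 0000
d(q0, 0) = q2
d(q2, 0) = q0
d(q0, 0) = q2
d(q2, 0) = q0


q0 -> q2 -> q0 -> q2 -> q0


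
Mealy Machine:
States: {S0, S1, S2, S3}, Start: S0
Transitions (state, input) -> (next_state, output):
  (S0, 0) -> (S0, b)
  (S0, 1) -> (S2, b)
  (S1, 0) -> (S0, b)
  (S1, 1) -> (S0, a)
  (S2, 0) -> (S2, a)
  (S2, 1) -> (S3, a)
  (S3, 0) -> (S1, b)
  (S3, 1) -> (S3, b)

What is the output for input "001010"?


Step-by-step:
  (S0, 0) -> (S0, b)
  (S0, 0) -> (S0, b)
  (S0, 1) -> (S2, b)
  (S2, 0) -> (S2, a)
  (S2, 1) -> (S3, a)
  (S3, 0) -> (S1, b)

"bbbaab"


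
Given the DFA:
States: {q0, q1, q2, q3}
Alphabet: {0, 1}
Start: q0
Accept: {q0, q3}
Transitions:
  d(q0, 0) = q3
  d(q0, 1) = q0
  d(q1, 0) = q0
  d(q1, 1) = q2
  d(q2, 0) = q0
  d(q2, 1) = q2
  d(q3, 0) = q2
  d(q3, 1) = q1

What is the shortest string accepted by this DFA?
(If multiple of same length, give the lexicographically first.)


BFS by string length (lex-first path to each state shown):
  len 0: q0<-""
Found accept state at length 0.

"" (empty string)


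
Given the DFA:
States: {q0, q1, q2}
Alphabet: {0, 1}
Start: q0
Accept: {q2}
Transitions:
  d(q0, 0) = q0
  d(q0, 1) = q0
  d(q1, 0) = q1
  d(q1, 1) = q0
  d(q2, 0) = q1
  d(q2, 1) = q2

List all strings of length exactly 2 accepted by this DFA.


All strings of length 2: 4 total
Accepted: 0

None


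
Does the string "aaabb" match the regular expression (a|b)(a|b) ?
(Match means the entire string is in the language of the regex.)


|string| = 5; first = 'a'; last = 'b'

No, "aaabb" does not match (a|b)(a|b)


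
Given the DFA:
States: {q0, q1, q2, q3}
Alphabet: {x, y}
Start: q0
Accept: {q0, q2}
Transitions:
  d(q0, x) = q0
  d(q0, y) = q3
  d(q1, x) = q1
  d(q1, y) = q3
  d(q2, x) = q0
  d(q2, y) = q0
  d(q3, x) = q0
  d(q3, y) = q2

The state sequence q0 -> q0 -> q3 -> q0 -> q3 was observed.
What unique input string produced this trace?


Trace back each transition to find the symbol:
  q0 --[x]--> q0
  q0 --[y]--> q3
  q3 --[x]--> q0
  q0 --[y]--> q3

"xyxy"


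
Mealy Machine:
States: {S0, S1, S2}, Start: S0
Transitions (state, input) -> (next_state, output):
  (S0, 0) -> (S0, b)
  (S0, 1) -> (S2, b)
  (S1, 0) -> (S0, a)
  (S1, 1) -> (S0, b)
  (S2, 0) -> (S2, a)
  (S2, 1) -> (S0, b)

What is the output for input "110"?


Step-by-step:
  (S0, 1) -> (S2, b)
  (S2, 1) -> (S0, b)
  (S0, 0) -> (S0, b)

"bbb"


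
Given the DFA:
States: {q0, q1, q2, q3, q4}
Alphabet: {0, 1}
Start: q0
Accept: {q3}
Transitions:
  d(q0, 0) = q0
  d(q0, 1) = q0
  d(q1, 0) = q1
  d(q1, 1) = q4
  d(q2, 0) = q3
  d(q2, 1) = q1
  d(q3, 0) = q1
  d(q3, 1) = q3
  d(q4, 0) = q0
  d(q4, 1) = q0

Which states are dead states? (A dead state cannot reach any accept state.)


Forward reachability from each state:
  q0 -> reaches {q0}, no accept state (dead)
  q1 -> reaches {q0, q1, q4}, no accept state (dead)
  q2 -> reaches accept state q3 (live)
  q3 -> reaches accept state q3 (live)
  q4 -> reaches {q0, q4}, no accept state (dead)

{q0, q1, q4}


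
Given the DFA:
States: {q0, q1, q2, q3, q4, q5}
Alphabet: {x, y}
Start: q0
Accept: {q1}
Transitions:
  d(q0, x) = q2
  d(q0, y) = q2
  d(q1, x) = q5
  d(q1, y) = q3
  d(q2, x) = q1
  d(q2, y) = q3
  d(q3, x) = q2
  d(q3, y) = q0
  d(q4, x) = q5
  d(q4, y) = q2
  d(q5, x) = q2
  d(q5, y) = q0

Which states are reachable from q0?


BFS from q0:
  layer 0: {q0}
  layer 1: {q2}
  layer 2: {q1, q3}
  layer 3: {q5}

{q0, q1, q2, q3, q5}
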